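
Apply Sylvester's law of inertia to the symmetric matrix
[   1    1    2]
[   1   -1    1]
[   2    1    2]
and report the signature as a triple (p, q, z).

Answer: (1, 2, 0)

Derivation:
step 0: pivot 1 → sign +
step 1: pivot -2 → sign −
step 2: pivot -3/2 → sign −
signature = (1, 2, 0)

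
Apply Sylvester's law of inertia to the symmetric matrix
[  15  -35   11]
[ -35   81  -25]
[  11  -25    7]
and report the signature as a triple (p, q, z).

Answer: (1, 2, 0)

Derivation:
step 0: pivot 15 → sign +
step 1: pivot -2/3 → sign −
step 2: pivot -2/5 → sign −
signature = (1, 2, 0)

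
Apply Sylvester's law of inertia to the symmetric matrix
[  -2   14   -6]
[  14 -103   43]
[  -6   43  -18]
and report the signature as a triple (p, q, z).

Answer: (1, 2, 0)

Derivation:
step 0: pivot -2 → sign −
step 1: pivot -5 → sign −
step 2: pivot 1/5 → sign +
signature = (1, 2, 0)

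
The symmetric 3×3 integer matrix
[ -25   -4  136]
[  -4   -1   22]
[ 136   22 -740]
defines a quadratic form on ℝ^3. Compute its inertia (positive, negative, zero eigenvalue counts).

Answer: (0, 2, 1)

Derivation:
step 0: pivot -25 → sign −
step 1: pivot -9/25 → sign −
step 2: row/col 2 already zero → sign 0
signature = (0, 2, 1)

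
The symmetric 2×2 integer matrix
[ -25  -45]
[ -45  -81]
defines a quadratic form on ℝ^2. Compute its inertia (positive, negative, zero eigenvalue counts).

Answer: (0, 1, 1)

Derivation:
step 0: pivot -25 → sign −
step 1: row/col 1 already zero → sign 0
signature = (0, 1, 1)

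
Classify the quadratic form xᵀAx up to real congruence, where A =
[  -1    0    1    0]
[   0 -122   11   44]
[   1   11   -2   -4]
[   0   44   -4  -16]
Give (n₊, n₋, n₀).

step 0: pivot -1 → sign −
step 1: pivot -122 → sign −
step 2: pivot -1/122 → sign −
step 3: row/col 3 already zero → sign 0
signature = (0, 3, 1)

Answer: (0, 3, 1)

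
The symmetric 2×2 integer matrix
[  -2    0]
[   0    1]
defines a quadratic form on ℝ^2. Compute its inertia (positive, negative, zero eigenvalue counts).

step 0: pivot -2 → sign −
step 1: pivot 1 → sign +
signature = (1, 1, 0)

Answer: (1, 1, 0)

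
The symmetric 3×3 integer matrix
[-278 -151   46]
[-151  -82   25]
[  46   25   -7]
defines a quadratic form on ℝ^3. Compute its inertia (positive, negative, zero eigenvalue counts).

Answer: (2, 1, 0)

Derivation:
step 0: pivot -278 → sign −
step 1: pivot 5/278 → sign +
step 2: pivot 3/5 → sign +
signature = (2, 1, 0)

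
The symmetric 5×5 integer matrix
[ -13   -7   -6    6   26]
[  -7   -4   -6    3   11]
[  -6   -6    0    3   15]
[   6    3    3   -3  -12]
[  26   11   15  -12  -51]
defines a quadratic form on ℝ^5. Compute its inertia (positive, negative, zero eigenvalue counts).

Answer: (1, 4, 0)

Derivation:
step 0: pivot -13 → sign −
step 1: pivot -3/13 → sign −
step 2: pivot 36 → sign +
step 3: pivot -1/4 → sign −
step 4: pivot -2 → sign −
signature = (1, 4, 0)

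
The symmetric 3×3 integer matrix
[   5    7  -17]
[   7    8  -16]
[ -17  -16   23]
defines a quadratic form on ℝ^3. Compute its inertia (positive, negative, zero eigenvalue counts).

Answer: (1, 2, 0)

Derivation:
step 0: pivot 5 → sign +
step 1: pivot -9/5 → sign −
step 2: pivot -1 → sign −
signature = (1, 2, 0)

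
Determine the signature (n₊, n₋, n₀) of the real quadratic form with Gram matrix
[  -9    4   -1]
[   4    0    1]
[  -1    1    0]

Answer: (1, 2, 0)

Derivation:
step 0: pivot -9 → sign −
step 1: pivot 16/9 → sign +
step 2: pivot -1/16 → sign −
signature = (1, 2, 0)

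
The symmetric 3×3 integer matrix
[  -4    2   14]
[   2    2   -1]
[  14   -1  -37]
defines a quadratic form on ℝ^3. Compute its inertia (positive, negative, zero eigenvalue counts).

Answer: (1, 1, 1)

Derivation:
step 0: pivot -4 → sign −
step 1: pivot 3 → sign +
step 2: row/col 2 already zero → sign 0
signature = (1, 1, 1)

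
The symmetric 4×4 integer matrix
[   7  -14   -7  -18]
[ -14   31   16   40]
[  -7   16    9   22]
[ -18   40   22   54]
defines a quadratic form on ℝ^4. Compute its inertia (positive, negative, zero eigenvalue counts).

Answer: (3, 1, 0)

Derivation:
step 0: pivot 7 → sign +
step 1: pivot 3 → sign +
step 2: pivot 2/3 → sign +
step 3: pivot -2/7 → sign −
signature = (3, 1, 0)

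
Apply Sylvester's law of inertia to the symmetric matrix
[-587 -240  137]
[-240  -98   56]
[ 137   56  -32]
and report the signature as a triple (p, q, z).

Answer: (1, 2, 0)

Derivation:
step 0: pivot -587 → sign −
step 1: pivot 74/587 → sign +
step 2: pivot -1/37 → sign −
signature = (1, 2, 0)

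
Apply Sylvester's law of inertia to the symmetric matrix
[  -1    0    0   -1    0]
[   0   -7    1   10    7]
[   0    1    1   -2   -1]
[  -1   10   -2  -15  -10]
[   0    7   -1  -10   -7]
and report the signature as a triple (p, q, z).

Answer: (1, 2, 2)

Derivation:
step 0: pivot -1 → sign −
step 1: pivot -7 → sign −
step 2: pivot 8/7 → sign +
step 3: row/col 3 already zero → sign 0
step 4: row/col 4 already zero → sign 0
signature = (1, 2, 2)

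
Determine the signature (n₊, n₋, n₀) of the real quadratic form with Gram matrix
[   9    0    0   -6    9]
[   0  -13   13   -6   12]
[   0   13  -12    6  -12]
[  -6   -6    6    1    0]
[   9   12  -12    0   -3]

step 0: pivot 9 → sign +
step 1: pivot -13 → sign −
step 2: pivot 1 → sign +
step 3: pivot -3/13 → sign −
step 4: row/col 4 already zero → sign 0
signature = (2, 2, 1)

Answer: (2, 2, 1)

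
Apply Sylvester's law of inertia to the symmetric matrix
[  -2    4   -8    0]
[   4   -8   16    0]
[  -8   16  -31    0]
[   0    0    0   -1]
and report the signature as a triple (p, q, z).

Answer: (1, 2, 1)

Derivation:
step 0: pivot -2 → sign −
step 1: pivot 1 → sign +
step 2: pivot -1 → sign −
step 3: row/col 3 already zero → sign 0
signature = (1, 2, 1)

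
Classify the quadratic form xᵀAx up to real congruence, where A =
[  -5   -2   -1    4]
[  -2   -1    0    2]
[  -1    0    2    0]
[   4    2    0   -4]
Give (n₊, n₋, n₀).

step 0: pivot -5 → sign −
step 1: pivot -1/5 → sign −
step 2: pivot 3 → sign +
step 3: row/col 3 already zero → sign 0
signature = (1, 2, 1)

Answer: (1, 2, 1)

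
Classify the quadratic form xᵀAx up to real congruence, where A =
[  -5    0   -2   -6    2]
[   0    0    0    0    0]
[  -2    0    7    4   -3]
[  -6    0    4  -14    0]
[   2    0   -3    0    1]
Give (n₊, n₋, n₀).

step 0: pivot -5 → sign −
step 1: pivot 39/5 → sign +
step 2: pivot -470/39 → sign −
step 3: pivot -2/235 → sign −
step 4: row/col 4 already zero → sign 0
signature = (1, 3, 1)

Answer: (1, 3, 1)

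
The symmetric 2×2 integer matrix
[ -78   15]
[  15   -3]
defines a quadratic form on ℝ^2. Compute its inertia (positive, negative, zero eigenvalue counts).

Answer: (0, 2, 0)

Derivation:
step 0: pivot -78 → sign −
step 1: pivot -3/26 → sign −
signature = (0, 2, 0)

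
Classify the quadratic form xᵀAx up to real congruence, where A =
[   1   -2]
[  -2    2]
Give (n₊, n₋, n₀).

step 0: pivot 1 → sign +
step 1: pivot -2 → sign −
signature = (1, 1, 0)

Answer: (1, 1, 0)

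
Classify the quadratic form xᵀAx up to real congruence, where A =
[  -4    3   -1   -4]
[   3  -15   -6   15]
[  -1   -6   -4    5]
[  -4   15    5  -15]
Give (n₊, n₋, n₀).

step 0: pivot -4 → sign −
step 1: pivot -51/4 → sign −
step 2: pivot -3/17 → sign −
step 3: pivot 1 → sign +
signature = (1, 3, 0)

Answer: (1, 3, 0)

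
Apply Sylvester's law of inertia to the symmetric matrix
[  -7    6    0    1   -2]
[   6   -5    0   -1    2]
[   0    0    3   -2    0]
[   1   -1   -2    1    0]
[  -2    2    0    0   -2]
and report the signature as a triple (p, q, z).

Answer: (2, 3, 0)

Derivation:
step 0: pivot -7 → sign −
step 1: pivot 1/7 → sign +
step 2: pivot 3 → sign +
step 3: pivot -1/3 → sign −
step 4: pivot -2 → sign −
signature = (2, 3, 0)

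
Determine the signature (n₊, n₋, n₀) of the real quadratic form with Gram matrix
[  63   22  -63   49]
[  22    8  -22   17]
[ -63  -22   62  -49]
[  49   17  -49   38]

step 0: pivot 63 → sign +
step 1: pivot 20/63 → sign +
step 2: pivot -1 → sign −
step 3: pivot -3/20 → sign −
signature = (2, 2, 0)

Answer: (2, 2, 0)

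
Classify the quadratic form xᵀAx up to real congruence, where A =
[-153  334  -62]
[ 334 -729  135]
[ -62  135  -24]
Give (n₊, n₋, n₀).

Answer: (2, 1, 0)

Derivation:
step 0: pivot -153 → sign −
step 1: pivot 19/153 → sign +
step 2: pivot 3/19 → sign +
signature = (2, 1, 0)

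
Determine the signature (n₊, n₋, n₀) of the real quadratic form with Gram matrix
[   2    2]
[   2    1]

step 0: pivot 2 → sign +
step 1: pivot -1 → sign −
signature = (1, 1, 0)

Answer: (1, 1, 0)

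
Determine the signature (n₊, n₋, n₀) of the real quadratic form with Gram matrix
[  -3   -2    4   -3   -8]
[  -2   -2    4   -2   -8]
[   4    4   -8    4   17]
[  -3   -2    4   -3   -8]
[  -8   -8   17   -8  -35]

Answer: (1, 3, 1)

Derivation:
step 0: pivot -3 → sign −
step 1: pivot -2/3 → sign −
step 2: pivot -3 → sign −
step 3: pivot 1/3 → sign +
step 4: row/col 4 already zero → sign 0
signature = (1, 3, 1)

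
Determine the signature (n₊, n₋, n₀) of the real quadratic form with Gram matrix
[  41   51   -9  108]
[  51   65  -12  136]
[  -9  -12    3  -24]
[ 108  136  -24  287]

Answer: (4, 0, 0)

Derivation:
step 0: pivot 41 → sign +
step 1: pivot 64/41 → sign +
step 2: pivot 39/64 → sign +
step 3: pivot 3/13 → sign +
signature = (4, 0, 0)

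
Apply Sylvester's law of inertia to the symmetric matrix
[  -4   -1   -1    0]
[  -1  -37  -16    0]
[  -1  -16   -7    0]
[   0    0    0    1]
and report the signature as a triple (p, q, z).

step 0: pivot -4 → sign −
step 1: pivot -147/4 → sign −
step 2: pivot 1 → sign +
step 3: row/col 3 already zero → sign 0
signature = (1, 2, 1)

Answer: (1, 2, 1)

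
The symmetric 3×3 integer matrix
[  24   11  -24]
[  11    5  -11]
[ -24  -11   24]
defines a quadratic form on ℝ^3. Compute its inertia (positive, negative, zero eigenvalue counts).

step 0: pivot 24 → sign +
step 1: pivot -1/24 → sign −
step 2: row/col 2 already zero → sign 0
signature = (1, 1, 1)

Answer: (1, 1, 1)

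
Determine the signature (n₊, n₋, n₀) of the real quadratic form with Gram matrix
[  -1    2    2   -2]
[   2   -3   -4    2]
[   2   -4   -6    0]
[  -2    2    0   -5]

Answer: (2, 2, 0)

Derivation:
step 0: pivot -1 → sign −
step 1: pivot 1 → sign +
step 2: pivot -2 → sign −
step 3: pivot 3 → sign +
signature = (2, 2, 0)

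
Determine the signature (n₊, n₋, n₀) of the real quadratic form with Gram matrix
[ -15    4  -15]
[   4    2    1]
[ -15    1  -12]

step 0: pivot -15 → sign −
step 1: pivot 46/15 → sign +
step 2: pivot 3/46 → sign +
signature = (2, 1, 0)

Answer: (2, 1, 0)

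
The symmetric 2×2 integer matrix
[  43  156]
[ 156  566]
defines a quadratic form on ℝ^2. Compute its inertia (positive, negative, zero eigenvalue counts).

Answer: (2, 0, 0)

Derivation:
step 0: pivot 43 → sign +
step 1: pivot 2/43 → sign +
signature = (2, 0, 0)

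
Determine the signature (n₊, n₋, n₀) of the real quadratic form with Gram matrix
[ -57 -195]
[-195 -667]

step 0: pivot -57 → sign −
step 1: pivot 2/19 → sign +
signature = (1, 1, 0)

Answer: (1, 1, 0)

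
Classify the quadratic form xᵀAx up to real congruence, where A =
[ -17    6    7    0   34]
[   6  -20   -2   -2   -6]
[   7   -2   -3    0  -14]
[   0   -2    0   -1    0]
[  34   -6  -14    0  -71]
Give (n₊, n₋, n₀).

Answer: (0, 4, 1)

Derivation:
step 0: pivot -17 → sign −
step 1: pivot -304/17 → sign −
step 2: pivot -2/19 → sign −
step 3: pivot -3/4 → sign −
step 4: row/col 4 already zero → sign 0
signature = (0, 4, 1)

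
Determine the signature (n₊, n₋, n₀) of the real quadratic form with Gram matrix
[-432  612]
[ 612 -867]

step 0: pivot -432 → sign −
step 1: row/col 1 already zero → sign 0
signature = (0, 1, 1)

Answer: (0, 1, 1)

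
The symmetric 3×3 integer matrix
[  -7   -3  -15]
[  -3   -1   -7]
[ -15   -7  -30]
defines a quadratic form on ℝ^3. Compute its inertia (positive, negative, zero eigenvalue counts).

step 0: pivot -7 → sign −
step 1: pivot 2/7 → sign +
step 2: pivot 1 → sign +
signature = (2, 1, 0)

Answer: (2, 1, 0)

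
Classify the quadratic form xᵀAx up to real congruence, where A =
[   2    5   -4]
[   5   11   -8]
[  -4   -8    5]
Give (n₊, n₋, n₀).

step 0: pivot 2 → sign +
step 1: pivot -3/2 → sign −
step 2: pivot -1/3 → sign −
signature = (1, 2, 0)

Answer: (1, 2, 0)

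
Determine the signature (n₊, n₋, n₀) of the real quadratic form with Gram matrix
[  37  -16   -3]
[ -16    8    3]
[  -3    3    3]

step 0: pivot 37 → sign +
step 1: pivot 40/37 → sign +
step 2: pivot 3/40 → sign +
signature = (3, 0, 0)

Answer: (3, 0, 0)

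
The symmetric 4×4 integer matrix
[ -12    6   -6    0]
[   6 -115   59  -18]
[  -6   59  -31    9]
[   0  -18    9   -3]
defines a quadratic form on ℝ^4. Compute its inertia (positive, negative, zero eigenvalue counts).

Answer: (0, 3, 1)

Derivation:
step 0: pivot -12 → sign −
step 1: pivot -112 → sign −
step 2: pivot -3/28 → sign −
step 3: row/col 3 already zero → sign 0
signature = (0, 3, 1)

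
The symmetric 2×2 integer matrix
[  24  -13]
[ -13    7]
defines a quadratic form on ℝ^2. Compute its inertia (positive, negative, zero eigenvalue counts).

Answer: (1, 1, 0)

Derivation:
step 0: pivot 24 → sign +
step 1: pivot -1/24 → sign −
signature = (1, 1, 0)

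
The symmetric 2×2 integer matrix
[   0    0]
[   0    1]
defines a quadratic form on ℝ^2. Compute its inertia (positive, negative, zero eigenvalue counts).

Answer: (1, 0, 1)

Derivation:
step 0: pivot 1 → sign +
step 1: row/col 1 already zero → sign 0
signature = (1, 0, 1)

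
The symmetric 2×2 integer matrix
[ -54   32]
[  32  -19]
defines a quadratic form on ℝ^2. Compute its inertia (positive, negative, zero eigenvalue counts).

Answer: (0, 2, 0)

Derivation:
step 0: pivot -54 → sign −
step 1: pivot -1/27 → sign −
signature = (0, 2, 0)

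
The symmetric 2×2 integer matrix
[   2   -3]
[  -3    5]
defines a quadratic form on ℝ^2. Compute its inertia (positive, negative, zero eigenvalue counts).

step 0: pivot 2 → sign +
step 1: pivot 1/2 → sign +
signature = (2, 0, 0)

Answer: (2, 0, 0)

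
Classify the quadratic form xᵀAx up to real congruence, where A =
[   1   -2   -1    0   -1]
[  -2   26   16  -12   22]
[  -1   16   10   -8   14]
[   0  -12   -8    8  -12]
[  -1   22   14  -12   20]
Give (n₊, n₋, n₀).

step 0: pivot 1 → sign +
step 1: pivot 22 → sign +
step 2: pivot 1/11 → sign +
step 3: row/col 3 already zero → sign 0
step 4: row/col 4 already zero → sign 0
signature = (3, 0, 2)

Answer: (3, 0, 2)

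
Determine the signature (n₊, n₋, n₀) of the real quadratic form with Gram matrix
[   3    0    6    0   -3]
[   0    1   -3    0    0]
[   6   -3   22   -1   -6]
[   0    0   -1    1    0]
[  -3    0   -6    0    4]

Answer: (4, 0, 1)

Derivation:
step 0: pivot 3 → sign +
step 1: pivot 1 → sign +
step 2: pivot 1 → sign +
step 3: pivot 1 → sign +
step 4: row/col 4 already zero → sign 0
signature = (4, 0, 1)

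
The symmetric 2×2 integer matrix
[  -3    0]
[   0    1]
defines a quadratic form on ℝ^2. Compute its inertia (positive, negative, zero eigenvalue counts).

Answer: (1, 1, 0)

Derivation:
step 0: pivot -3 → sign −
step 1: pivot 1 → sign +
signature = (1, 1, 0)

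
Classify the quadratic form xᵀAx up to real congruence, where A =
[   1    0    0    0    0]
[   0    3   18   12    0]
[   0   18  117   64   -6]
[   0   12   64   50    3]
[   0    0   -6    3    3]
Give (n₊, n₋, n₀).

Answer: (4, 1, 0)

Derivation:
step 0: pivot 1 → sign +
step 1: pivot 3 → sign +
step 2: pivot 9 → sign +
step 3: pivot -46/9 → sign −
step 4: pivot 3/46 → sign +
signature = (4, 1, 0)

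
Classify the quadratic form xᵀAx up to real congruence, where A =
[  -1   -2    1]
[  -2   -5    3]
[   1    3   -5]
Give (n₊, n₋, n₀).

step 0: pivot -1 → sign −
step 1: pivot -1 → sign −
step 2: pivot -3 → sign −
signature = (0, 3, 0)

Answer: (0, 3, 0)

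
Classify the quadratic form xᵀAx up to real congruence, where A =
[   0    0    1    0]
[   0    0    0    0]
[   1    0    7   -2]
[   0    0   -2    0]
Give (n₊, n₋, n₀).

step 0: pivot 7 → sign +
step 1: pivot -1/7 → sign −
step 2: row/col 2 already zero → sign 0
step 3: row/col 3 already zero → sign 0
signature = (1, 1, 2)

Answer: (1, 1, 2)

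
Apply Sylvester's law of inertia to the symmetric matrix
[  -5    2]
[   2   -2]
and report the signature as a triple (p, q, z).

Answer: (0, 2, 0)

Derivation:
step 0: pivot -5 → sign −
step 1: pivot -6/5 → sign −
signature = (0, 2, 0)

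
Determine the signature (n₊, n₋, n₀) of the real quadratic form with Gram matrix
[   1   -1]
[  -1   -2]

step 0: pivot 1 → sign +
step 1: pivot -3 → sign −
signature = (1, 1, 0)

Answer: (1, 1, 0)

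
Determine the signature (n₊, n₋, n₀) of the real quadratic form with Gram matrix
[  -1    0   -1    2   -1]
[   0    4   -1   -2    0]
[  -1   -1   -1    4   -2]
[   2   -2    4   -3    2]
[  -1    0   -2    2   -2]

Answer: (2, 3, 0)

Derivation:
step 0: pivot -1 → sign −
step 1: pivot 4 → sign +
step 2: pivot -1/4 → sign −
step 3: pivot 9 → sign +
step 4: pivot -1 → sign −
signature = (2, 3, 0)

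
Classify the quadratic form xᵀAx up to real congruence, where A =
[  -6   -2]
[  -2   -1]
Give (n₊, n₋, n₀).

Answer: (0, 2, 0)

Derivation:
step 0: pivot -6 → sign −
step 1: pivot -1/3 → sign −
signature = (0, 2, 0)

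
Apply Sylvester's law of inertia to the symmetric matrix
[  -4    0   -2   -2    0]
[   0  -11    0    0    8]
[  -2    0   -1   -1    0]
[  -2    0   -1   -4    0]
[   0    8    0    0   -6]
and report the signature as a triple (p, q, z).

step 0: pivot -4 → sign −
step 1: pivot -11 → sign −
step 2: pivot -3 → sign −
step 3: pivot -2/11 → sign −
step 4: row/col 4 already zero → sign 0
signature = (0, 4, 1)

Answer: (0, 4, 1)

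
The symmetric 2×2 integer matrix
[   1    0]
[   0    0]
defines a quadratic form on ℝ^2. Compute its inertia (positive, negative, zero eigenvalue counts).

step 0: pivot 1 → sign +
step 1: row/col 1 already zero → sign 0
signature = (1, 0, 1)

Answer: (1, 0, 1)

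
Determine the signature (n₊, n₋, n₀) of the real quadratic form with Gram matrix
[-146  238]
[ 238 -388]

step 0: pivot -146 → sign −
step 1: pivot -2/73 → sign −
signature = (0, 2, 0)

Answer: (0, 2, 0)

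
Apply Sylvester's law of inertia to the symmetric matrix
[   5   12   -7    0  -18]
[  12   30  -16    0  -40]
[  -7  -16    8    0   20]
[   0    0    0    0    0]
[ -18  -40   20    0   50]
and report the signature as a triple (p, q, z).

Answer: (2, 2, 1)

Derivation:
step 0: pivot 5 → sign +
step 1: pivot 6/5 → sign +
step 2: pivot -7/3 → sign −
step 3: pivot -2/7 → sign −
step 4: row/col 4 already zero → sign 0
signature = (2, 2, 1)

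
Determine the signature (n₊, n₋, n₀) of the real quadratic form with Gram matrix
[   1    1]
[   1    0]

Answer: (1, 1, 0)

Derivation:
step 0: pivot 1 → sign +
step 1: pivot -1 → sign −
signature = (1, 1, 0)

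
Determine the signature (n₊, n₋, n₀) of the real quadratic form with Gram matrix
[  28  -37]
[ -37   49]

Answer: (2, 0, 0)

Derivation:
step 0: pivot 28 → sign +
step 1: pivot 3/28 → sign +
signature = (2, 0, 0)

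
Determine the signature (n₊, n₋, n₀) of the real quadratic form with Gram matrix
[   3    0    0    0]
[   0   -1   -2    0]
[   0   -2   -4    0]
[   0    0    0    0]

Answer: (1, 1, 2)

Derivation:
step 0: pivot 3 → sign +
step 1: pivot -1 → sign −
step 2: row/col 2 already zero → sign 0
step 3: row/col 3 already zero → sign 0
signature = (1, 1, 2)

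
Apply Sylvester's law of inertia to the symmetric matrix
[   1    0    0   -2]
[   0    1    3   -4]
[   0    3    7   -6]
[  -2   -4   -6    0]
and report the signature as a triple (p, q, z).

step 0: pivot 1 → sign +
step 1: pivot 1 → sign +
step 2: pivot -2 → sign −
step 3: pivot -2 → sign −
signature = (2, 2, 0)

Answer: (2, 2, 0)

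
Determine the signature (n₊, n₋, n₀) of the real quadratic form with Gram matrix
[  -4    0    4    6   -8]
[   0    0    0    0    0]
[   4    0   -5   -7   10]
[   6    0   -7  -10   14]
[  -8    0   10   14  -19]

Answer: (1, 2, 2)

Derivation:
step 0: pivot -4 → sign −
step 1: pivot -1 → sign −
step 2: pivot 1 → sign +
step 3: row/col 3 already zero → sign 0
step 4: row/col 4 already zero → sign 0
signature = (1, 2, 2)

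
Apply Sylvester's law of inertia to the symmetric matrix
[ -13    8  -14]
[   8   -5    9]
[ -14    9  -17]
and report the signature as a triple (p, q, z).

Answer: (0, 2, 1)

Derivation:
step 0: pivot -13 → sign −
step 1: pivot -1/13 → sign −
step 2: row/col 2 already zero → sign 0
signature = (0, 2, 1)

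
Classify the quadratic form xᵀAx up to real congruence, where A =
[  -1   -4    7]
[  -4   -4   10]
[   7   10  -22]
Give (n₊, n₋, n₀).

Answer: (1, 1, 1)

Derivation:
step 0: pivot -1 → sign −
step 1: pivot 12 → sign +
step 2: row/col 2 already zero → sign 0
signature = (1, 1, 1)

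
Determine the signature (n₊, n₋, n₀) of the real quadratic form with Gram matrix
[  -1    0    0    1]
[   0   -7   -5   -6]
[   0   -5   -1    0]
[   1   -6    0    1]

Answer: (1, 2, 1)

Derivation:
step 0: pivot -1 → sign −
step 1: pivot -7 → sign −
step 2: pivot 18/7 → sign +
step 3: row/col 3 already zero → sign 0
signature = (1, 2, 1)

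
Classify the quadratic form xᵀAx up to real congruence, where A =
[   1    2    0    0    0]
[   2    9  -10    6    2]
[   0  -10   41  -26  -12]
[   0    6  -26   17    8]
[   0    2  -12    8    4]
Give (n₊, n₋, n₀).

Answer: (4, 0, 1)

Derivation:
step 0: pivot 1 → sign +
step 1: pivot 5 → sign +
step 2: pivot 21 → sign +
step 3: pivot 7/15 → sign +
step 4: row/col 4 already zero → sign 0
signature = (4, 0, 1)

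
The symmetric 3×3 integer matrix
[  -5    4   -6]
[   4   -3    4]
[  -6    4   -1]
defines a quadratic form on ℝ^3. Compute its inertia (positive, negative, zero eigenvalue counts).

Answer: (2, 1, 0)

Derivation:
step 0: pivot -5 → sign −
step 1: pivot 1/5 → sign +
step 2: pivot 3 → sign +
signature = (2, 1, 0)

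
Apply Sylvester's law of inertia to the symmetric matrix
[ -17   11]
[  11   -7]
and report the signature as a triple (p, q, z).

step 0: pivot -17 → sign −
step 1: pivot 2/17 → sign +
signature = (1, 1, 0)

Answer: (1, 1, 0)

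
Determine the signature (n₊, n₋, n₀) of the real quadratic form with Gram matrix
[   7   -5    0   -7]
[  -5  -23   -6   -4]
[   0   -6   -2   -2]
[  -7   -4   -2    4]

step 0: pivot 7 → sign +
step 1: pivot -186/7 → sign −
step 2: pivot -20/31 → sign −
step 3: pivot 1/20 → sign +
signature = (2, 2, 0)

Answer: (2, 2, 0)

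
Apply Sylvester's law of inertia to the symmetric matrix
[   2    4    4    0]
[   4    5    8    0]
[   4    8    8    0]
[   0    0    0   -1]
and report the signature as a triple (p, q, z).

step 0: pivot 2 → sign +
step 1: pivot -3 → sign −
step 2: pivot -1 → sign −
step 3: row/col 3 already zero → sign 0
signature = (1, 2, 1)

Answer: (1, 2, 1)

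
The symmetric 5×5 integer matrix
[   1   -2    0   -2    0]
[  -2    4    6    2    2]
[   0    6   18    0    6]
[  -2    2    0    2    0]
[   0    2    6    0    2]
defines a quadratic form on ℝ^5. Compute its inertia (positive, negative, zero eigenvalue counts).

step 0: pivot 1 → sign +
step 1: pivot 18 → sign +
step 2: pivot -2 → sign −
step 3: row/col 3 already zero → sign 0
step 4: row/col 4 already zero → sign 0
signature = (2, 1, 2)

Answer: (2, 1, 2)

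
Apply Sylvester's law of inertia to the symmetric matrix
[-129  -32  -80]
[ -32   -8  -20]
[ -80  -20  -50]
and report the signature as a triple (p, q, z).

Answer: (0, 2, 1)

Derivation:
step 0: pivot -129 → sign −
step 1: pivot -8/129 → sign −
step 2: row/col 2 already zero → sign 0
signature = (0, 2, 1)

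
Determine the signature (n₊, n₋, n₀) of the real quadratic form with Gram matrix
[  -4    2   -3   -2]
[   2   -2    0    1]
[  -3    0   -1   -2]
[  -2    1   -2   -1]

step 0: pivot -4 → sign −
step 1: pivot -1 → sign −
step 2: pivot 7/2 → sign +
step 3: pivot -1/14 → sign −
signature = (1, 3, 0)

Answer: (1, 3, 0)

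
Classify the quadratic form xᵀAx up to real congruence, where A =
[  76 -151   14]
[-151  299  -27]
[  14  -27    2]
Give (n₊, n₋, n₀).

step 0: pivot 76 → sign +
step 1: pivot -77/76 → sign −
step 2: pivot 6/77 → sign +
signature = (2, 1, 0)

Answer: (2, 1, 0)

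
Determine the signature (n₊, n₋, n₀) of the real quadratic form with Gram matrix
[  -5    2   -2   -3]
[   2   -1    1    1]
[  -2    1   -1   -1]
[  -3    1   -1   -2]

step 0: pivot -5 → sign −
step 1: pivot -1/5 → sign −
step 2: row/col 2 already zero → sign 0
step 3: row/col 3 already zero → sign 0
signature = (0, 2, 2)

Answer: (0, 2, 2)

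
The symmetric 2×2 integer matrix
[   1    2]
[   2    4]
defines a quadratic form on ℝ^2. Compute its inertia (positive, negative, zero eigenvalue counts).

Answer: (1, 0, 1)

Derivation:
step 0: pivot 1 → sign +
step 1: row/col 1 already zero → sign 0
signature = (1, 0, 1)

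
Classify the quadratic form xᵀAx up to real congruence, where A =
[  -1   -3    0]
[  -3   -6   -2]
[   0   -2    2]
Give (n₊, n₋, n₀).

Answer: (2, 1, 0)

Derivation:
step 0: pivot -1 → sign −
step 1: pivot 3 → sign +
step 2: pivot 2/3 → sign +
signature = (2, 1, 0)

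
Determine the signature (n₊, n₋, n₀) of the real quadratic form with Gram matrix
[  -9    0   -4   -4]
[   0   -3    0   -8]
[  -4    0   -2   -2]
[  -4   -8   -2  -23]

Answer: (1, 3, 0)

Derivation:
step 0: pivot -9 → sign −
step 1: pivot -3 → sign −
step 2: pivot -2/9 → sign −
step 3: pivot 1/3 → sign +
signature = (1, 3, 0)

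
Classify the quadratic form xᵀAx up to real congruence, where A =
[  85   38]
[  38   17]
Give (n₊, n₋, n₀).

Answer: (2, 0, 0)

Derivation:
step 0: pivot 85 → sign +
step 1: pivot 1/85 → sign +
signature = (2, 0, 0)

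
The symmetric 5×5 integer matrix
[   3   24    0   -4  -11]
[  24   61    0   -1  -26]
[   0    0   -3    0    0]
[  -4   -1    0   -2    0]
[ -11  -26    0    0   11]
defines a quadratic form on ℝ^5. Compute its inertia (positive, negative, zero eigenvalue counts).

Answer: (2, 2, 1)

Derivation:
step 0: pivot 3 → sign +
step 1: pivot -131 → sign −
step 2: pivot -3 → sign −
step 3: pivot 1/393 → sign +
step 4: row/col 4 already zero → sign 0
signature = (2, 2, 1)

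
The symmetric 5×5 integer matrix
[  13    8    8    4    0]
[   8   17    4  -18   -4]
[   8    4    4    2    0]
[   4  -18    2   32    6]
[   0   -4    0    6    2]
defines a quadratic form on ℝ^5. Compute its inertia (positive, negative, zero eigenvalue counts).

Answer: (4, 1, 0)

Derivation:
step 0: pivot 13 → sign +
step 1: pivot 157/13 → sign +
step 2: pivot -156/157 → sign −
step 3: pivot 3/13 → sign +
step 4: pivot 2/3 → sign +
signature = (4, 1, 0)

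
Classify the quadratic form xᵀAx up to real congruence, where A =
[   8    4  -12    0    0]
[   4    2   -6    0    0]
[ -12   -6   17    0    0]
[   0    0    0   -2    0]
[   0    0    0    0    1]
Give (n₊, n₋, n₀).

Answer: (2, 2, 1)

Derivation:
step 0: pivot 8 → sign +
step 1: pivot -1 → sign −
step 2: pivot -2 → sign −
step 3: pivot 1 → sign +
step 4: row/col 4 already zero → sign 0
signature = (2, 2, 1)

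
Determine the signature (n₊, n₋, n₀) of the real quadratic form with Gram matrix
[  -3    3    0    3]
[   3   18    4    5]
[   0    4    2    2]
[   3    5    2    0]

step 0: pivot -3 → sign −
step 1: pivot 21 → sign +
step 2: pivot 26/21 → sign +
step 3: pivot -3/13 → sign −
signature = (2, 2, 0)

Answer: (2, 2, 0)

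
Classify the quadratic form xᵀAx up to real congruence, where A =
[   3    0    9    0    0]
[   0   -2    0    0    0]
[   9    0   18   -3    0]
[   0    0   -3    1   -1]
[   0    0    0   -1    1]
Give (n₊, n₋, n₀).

Answer: (3, 2, 0)

Derivation:
step 0: pivot 3 → sign +
step 1: pivot -2 → sign −
step 2: pivot -9 → sign −
step 3: pivot 2 → sign +
step 4: pivot 1/2 → sign +
signature = (3, 2, 0)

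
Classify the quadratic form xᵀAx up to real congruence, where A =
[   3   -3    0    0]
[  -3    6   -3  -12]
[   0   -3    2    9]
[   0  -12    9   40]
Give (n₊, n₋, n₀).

step 0: pivot 3 → sign +
step 1: pivot 3 → sign +
step 2: pivot -1 → sign −
step 3: pivot 1 → sign +
signature = (3, 1, 0)

Answer: (3, 1, 0)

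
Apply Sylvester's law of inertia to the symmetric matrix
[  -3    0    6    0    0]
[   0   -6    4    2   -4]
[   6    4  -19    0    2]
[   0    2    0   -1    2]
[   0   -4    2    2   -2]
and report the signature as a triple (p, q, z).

Answer: (1, 4, 0)

Derivation:
step 0: pivot -3 → sign −
step 1: pivot -6 → sign −
step 2: pivot -13/3 → sign −
step 3: pivot 1/13 → sign +
step 4: pivot -2 → sign −
signature = (1, 4, 0)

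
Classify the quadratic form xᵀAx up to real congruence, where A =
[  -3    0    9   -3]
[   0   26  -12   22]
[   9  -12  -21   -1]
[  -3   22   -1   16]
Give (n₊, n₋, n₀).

Answer: (3, 1, 0)

Derivation:
step 0: pivot -3 → sign −
step 1: pivot 26 → sign +
step 2: pivot 6/13 → sign +
step 3: pivot 1/3 → sign +
signature = (3, 1, 0)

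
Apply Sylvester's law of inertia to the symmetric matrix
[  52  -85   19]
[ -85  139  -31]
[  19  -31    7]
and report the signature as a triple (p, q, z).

step 0: pivot 52 → sign +
step 1: pivot 3/52 → sign +
step 2: row/col 2 already zero → sign 0
signature = (2, 0, 1)

Answer: (2, 0, 1)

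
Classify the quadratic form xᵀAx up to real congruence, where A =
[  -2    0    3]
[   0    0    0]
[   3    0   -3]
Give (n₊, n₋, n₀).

Answer: (1, 1, 1)

Derivation:
step 0: pivot -2 → sign −
step 1: pivot 3/2 → sign +
step 2: row/col 2 already zero → sign 0
signature = (1, 1, 1)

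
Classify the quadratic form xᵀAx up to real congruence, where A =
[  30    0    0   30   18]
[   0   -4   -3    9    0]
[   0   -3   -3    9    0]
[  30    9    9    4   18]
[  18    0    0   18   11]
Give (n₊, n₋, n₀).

Answer: (3, 2, 0)

Derivation:
step 0: pivot 30 → sign +
step 1: pivot -4 → sign −
step 2: pivot -3/4 → sign −
step 3: pivot 1 → sign +
step 4: pivot 1/5 → sign +
signature = (3, 2, 0)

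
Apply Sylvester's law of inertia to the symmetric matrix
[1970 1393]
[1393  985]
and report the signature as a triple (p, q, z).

step 0: pivot 1970 → sign +
step 1: pivot 1/1970 → sign +
signature = (2, 0, 0)

Answer: (2, 0, 0)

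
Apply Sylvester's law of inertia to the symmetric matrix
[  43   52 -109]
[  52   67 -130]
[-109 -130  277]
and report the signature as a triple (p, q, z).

step 0: pivot 43 → sign +
step 1: pivot 177/43 → sign +
step 2: pivot -6/59 → sign −
signature = (2, 1, 0)

Answer: (2, 1, 0)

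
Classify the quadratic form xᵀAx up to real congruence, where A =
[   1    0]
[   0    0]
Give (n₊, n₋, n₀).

Answer: (1, 0, 1)

Derivation:
step 0: pivot 1 → sign +
step 1: row/col 1 already zero → sign 0
signature = (1, 0, 1)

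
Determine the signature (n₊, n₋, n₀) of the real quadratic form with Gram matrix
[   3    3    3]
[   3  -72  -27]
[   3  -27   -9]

Answer: (1, 1, 1)

Derivation:
step 0: pivot 3 → sign +
step 1: pivot -75 → sign −
step 2: row/col 2 already zero → sign 0
signature = (1, 1, 1)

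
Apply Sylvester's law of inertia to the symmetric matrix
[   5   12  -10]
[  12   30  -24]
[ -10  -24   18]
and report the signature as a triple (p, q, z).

Answer: (2, 1, 0)

Derivation:
step 0: pivot 5 → sign +
step 1: pivot 6/5 → sign +
step 2: pivot -2 → sign −
signature = (2, 1, 0)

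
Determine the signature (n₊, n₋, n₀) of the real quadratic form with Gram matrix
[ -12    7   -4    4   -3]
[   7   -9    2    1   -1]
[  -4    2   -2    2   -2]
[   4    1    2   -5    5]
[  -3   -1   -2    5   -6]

step 0: pivot -12 → sign −
step 1: pivot -59/12 → sign −
step 2: pivot -38/59 → sign −
step 3: pivot -21/19 → sign −
step 4: pivot -3/7 → sign −
signature = (0, 5, 0)

Answer: (0, 5, 0)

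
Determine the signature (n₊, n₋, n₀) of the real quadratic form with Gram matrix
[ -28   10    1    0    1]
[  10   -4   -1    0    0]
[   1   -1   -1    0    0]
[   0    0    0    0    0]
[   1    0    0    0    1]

step 0: pivot -28 → sign −
step 1: pivot -3/7 → sign −
step 2: pivot 4/3 → sign +
step 3: pivot -3/16 → sign −
step 4: row/col 4 already zero → sign 0
signature = (1, 3, 1)

Answer: (1, 3, 1)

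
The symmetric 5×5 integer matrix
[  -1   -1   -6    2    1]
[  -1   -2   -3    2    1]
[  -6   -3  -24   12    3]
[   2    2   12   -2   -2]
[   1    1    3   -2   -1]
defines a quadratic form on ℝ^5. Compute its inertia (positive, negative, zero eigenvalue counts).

Answer: (2, 3, 0)

Derivation:
step 0: pivot -1 → sign −
step 1: pivot -1 → sign −
step 2: pivot 21 → sign +
step 3: pivot 2 → sign +
step 4: pivot -3/7 → sign −
signature = (2, 3, 0)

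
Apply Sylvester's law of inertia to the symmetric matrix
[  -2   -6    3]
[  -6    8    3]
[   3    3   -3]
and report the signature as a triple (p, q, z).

Answer: (2, 1, 0)

Derivation:
step 0: pivot -2 → sign −
step 1: pivot 26 → sign +
step 2: pivot 3/26 → sign +
signature = (2, 1, 0)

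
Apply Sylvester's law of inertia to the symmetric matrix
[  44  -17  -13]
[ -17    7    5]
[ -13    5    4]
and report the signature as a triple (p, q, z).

step 0: pivot 44 → sign +
step 1: pivot 19/44 → sign +
step 2: pivot 3/19 → sign +
signature = (3, 0, 0)

Answer: (3, 0, 0)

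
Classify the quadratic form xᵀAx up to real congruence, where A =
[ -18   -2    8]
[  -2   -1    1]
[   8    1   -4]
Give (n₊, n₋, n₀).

Answer: (0, 3, 0)

Derivation:
step 0: pivot -18 → sign −
step 1: pivot -7/9 → sign −
step 2: pivot -3/7 → sign −
signature = (0, 3, 0)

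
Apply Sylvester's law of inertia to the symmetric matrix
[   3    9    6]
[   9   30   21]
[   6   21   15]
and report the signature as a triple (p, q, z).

Answer: (2, 0, 1)

Derivation:
step 0: pivot 3 → sign +
step 1: pivot 3 → sign +
step 2: row/col 2 already zero → sign 0
signature = (2, 0, 1)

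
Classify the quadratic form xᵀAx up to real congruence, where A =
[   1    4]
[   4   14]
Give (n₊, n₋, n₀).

Answer: (1, 1, 0)

Derivation:
step 0: pivot 1 → sign +
step 1: pivot -2 → sign −
signature = (1, 1, 0)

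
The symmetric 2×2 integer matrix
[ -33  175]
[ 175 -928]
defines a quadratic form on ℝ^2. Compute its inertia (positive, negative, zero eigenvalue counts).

step 0: pivot -33 → sign −
step 1: pivot 1/33 → sign +
signature = (1, 1, 0)

Answer: (1, 1, 0)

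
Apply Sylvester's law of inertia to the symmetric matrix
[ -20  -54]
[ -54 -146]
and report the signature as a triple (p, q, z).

Answer: (0, 2, 0)

Derivation:
step 0: pivot -20 → sign −
step 1: pivot -1/5 → sign −
signature = (0, 2, 0)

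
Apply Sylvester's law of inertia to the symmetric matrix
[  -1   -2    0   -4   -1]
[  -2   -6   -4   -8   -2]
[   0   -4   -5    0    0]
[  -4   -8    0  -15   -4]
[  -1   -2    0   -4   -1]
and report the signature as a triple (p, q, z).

Answer: (2, 2, 1)

Derivation:
step 0: pivot -1 → sign −
step 1: pivot -2 → sign −
step 2: pivot 3 → sign +
step 3: pivot 1 → sign +
step 4: row/col 4 already zero → sign 0
signature = (2, 2, 1)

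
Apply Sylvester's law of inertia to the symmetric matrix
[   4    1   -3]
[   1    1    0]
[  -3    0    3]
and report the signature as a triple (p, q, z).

Answer: (2, 0, 1)

Derivation:
step 0: pivot 4 → sign +
step 1: pivot 3/4 → sign +
step 2: row/col 2 already zero → sign 0
signature = (2, 0, 1)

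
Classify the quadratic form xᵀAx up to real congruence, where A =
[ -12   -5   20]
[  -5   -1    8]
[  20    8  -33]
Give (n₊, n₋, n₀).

Answer: (2, 1, 0)

Derivation:
step 0: pivot -12 → sign −
step 1: pivot 13/12 → sign +
step 2: pivot 3/13 → sign +
signature = (2, 1, 0)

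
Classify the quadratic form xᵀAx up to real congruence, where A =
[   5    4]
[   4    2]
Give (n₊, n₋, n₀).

step 0: pivot 5 → sign +
step 1: pivot -6/5 → sign −
signature = (1, 1, 0)

Answer: (1, 1, 0)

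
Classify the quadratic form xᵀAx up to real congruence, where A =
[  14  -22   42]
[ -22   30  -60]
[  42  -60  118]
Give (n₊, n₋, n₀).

Answer: (1, 2, 0)

Derivation:
step 0: pivot 14 → sign +
step 1: pivot -32/7 → sign −
step 2: pivot -1/8 → sign −
signature = (1, 2, 0)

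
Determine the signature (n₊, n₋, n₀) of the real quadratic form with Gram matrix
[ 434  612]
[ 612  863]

Answer: (1, 1, 0)

Derivation:
step 0: pivot 434 → sign +
step 1: pivot -1/217 → sign −
signature = (1, 1, 0)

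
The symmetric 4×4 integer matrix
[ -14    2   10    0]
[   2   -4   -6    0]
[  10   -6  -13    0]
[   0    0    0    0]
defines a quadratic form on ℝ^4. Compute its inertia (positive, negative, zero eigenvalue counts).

step 0: pivot -14 → sign −
step 1: pivot -26/7 → sign −
step 2: pivot -3/13 → sign −
step 3: row/col 3 already zero → sign 0
signature = (0, 3, 1)

Answer: (0, 3, 1)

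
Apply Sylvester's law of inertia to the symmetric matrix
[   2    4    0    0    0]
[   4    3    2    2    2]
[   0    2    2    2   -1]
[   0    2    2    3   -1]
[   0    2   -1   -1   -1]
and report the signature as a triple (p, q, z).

step 0: pivot 2 → sign +
step 1: pivot -5 → sign −
step 2: pivot 14/5 → sign +
step 3: pivot 1 → sign +
step 4: pivot -3/14 → sign −
signature = (3, 2, 0)

Answer: (3, 2, 0)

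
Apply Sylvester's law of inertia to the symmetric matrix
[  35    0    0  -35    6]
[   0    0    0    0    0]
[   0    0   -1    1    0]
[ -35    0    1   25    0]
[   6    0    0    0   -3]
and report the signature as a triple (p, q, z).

Answer: (1, 3, 1)

Derivation:
step 0: pivot 35 → sign +
step 1: pivot -1 → sign −
step 2: pivot -9 → sign −
step 3: pivot -1/35 → sign −
step 4: row/col 4 already zero → sign 0
signature = (1, 3, 1)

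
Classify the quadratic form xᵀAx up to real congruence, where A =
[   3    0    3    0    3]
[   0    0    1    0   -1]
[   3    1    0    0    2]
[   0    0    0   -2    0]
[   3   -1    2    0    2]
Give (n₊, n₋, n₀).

step 0: pivot 3 → sign +
step 1: pivot -3 → sign −
step 2: pivot 1/3 → sign +
step 3: pivot -2 → sign −
step 4: pivot -6 → sign −
signature = (2, 3, 0)

Answer: (2, 3, 0)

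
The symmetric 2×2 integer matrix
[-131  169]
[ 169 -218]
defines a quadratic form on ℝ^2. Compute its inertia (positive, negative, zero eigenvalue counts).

step 0: pivot -131 → sign −
step 1: pivot 3/131 → sign +
signature = (1, 1, 0)

Answer: (1, 1, 0)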